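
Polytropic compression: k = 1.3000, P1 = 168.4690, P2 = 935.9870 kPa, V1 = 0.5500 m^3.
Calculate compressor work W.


(k-1)/k = 0.2308
(P2/P1)^exp = 1.4855
W = 4.3333 * 168.4690 * 0.5500 * (1.4855 - 1) = 194.9268 kJ

194.9268 kJ


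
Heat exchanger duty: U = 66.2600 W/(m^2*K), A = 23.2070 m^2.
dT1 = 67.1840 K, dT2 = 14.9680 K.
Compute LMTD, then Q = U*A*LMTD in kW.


LMTD = 34.7754 K
Q = 66.2600 * 23.2070 * 34.7754 = 53474.0106 W = 53.4740 kW

53.4740 kW


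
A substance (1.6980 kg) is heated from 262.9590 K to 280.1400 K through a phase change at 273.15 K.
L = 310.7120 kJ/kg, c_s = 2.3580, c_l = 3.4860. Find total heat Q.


Q1 (sensible, solid) = 1.6980 * 2.3580 * 10.1910 = 40.8036 kJ
Q2 (latent) = 1.6980 * 310.7120 = 527.5890 kJ
Q3 (sensible, liquid) = 1.6980 * 3.4860 * 6.9900 = 41.3754 kJ
Q_total = 609.7680 kJ

609.7680 kJ


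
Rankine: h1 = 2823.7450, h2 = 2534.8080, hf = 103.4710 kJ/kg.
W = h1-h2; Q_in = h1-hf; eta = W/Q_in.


W = 288.9370 kJ/kg
Q_in = 2720.2740 kJ/kg
eta = 0.1062 = 10.6216%

eta = 10.6216%


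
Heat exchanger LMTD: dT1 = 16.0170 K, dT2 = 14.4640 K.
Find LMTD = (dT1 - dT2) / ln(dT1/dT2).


dT1/dT2 = 1.1074
ln(dT1/dT2) = 0.1020
LMTD = 1.5530 / 0.1020 = 15.2273 K

15.2273 K


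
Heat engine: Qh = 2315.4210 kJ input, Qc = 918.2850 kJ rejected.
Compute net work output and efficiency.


W = 2315.4210 - 918.2850 = 1397.1360 kJ
eta = 1397.1360 / 2315.4210 = 0.6034 = 60.3405%

W = 1397.1360 kJ, eta = 60.3405%


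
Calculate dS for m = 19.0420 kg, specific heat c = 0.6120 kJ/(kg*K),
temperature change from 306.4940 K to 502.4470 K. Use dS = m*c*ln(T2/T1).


T2/T1 = 1.6393
ln(T2/T1) = 0.4943
dS = 19.0420 * 0.6120 * 0.4943 = 5.7603 kJ/K

5.7603 kJ/K


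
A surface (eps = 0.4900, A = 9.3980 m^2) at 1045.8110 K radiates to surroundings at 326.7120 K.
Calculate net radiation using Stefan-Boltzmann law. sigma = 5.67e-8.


T^4 = 1.1962e+12
Tsurr^4 = 1.1394e+10
Q = 0.4900 * 5.67e-8 * 9.3980 * 1.1848e+12 = 309364.9355 W

309364.9355 W


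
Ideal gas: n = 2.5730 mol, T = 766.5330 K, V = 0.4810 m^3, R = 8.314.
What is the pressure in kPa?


P = nRT/V = 2.5730 * 8.314 * 766.5330 / 0.4810
= 16397.6141 / 0.4810 = 34090.6739 Pa = 34.0907 kPa

34.0907 kPa


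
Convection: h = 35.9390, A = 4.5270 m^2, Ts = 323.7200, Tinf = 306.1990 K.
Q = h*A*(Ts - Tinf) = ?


dT = 17.5210 K
Q = 35.9390 * 4.5270 * 17.5210 = 2850.5940 W

2850.5940 W


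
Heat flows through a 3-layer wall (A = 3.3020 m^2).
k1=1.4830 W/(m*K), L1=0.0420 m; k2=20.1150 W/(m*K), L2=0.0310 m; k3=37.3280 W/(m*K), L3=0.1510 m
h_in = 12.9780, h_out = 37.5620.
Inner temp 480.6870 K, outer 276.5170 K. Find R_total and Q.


R_conv_in = 1/(12.9780*3.3020) = 0.0233
R_1 = 0.0420/(1.4830*3.3020) = 0.0086
R_2 = 0.0310/(20.1150*3.3020) = 0.0005
R_3 = 0.1510/(37.3280*3.3020) = 0.0012
R_conv_out = 1/(37.5620*3.3020) = 0.0081
R_total = 0.0417 K/W
Q = 204.1700 / 0.0417 = 4900.0756 W

R_total = 0.0417 K/W, Q = 4900.0756 W


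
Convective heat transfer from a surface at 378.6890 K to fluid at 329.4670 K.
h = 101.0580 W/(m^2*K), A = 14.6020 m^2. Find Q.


dT = 49.2220 K
Q = 101.0580 * 14.6020 * 49.2220 = 72634.3909 W

72634.3909 W


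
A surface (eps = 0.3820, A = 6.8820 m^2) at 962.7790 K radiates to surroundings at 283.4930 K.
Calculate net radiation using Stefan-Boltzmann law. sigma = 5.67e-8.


T^4 = 8.5922e+11
Tsurr^4 = 6.4591e+09
Q = 0.3820 * 5.67e-8 * 6.8820 * 8.5277e+11 = 127113.1448 W

127113.1448 W


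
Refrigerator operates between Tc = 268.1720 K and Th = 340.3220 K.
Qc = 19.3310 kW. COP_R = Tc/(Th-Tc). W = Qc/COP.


COP = 268.1720 / 72.1500 = 3.7169
W = 19.3310 / 3.7169 = 5.2009 kW

COP = 3.7169, W = 5.2009 kW


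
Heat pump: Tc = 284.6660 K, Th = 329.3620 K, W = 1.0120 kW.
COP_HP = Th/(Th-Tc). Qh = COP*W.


COP = 329.3620 / 44.6960 = 7.3689
Qh = 7.3689 * 1.0120 = 7.4574 kW

COP = 7.3689, Qh = 7.4574 kW


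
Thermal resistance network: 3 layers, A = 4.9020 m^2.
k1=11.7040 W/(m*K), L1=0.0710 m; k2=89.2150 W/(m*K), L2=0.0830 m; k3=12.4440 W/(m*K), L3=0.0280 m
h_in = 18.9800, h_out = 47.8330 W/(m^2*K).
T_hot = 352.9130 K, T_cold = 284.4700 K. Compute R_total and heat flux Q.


R_conv_in = 1/(18.9800*4.9020) = 0.0107
R_1 = 0.0710/(11.7040*4.9020) = 0.0012
R_2 = 0.0830/(89.2150*4.9020) = 0.0002
R_3 = 0.0280/(12.4440*4.9020) = 0.0005
R_conv_out = 1/(47.8330*4.9020) = 0.0043
R_total = 0.0169 K/W
Q = 68.4430 / 0.0169 = 4050.0759 W

R_total = 0.0169 K/W, Q = 4050.0759 W


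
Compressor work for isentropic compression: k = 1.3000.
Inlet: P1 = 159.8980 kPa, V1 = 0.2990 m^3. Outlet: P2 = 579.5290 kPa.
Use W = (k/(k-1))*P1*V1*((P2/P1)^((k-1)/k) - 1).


(k-1)/k = 0.2308
(P2/P1)^exp = 1.3460
W = 4.3333 * 159.8980 * 0.2990 * (1.3460 - 1) = 71.6878 kJ

71.6878 kJ


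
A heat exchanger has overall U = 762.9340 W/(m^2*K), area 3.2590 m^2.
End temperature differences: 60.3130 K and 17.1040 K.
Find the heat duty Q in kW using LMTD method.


LMTD = 34.2865 K
Q = 762.9340 * 3.2590 * 34.2865 = 85249.9043 W = 85.2499 kW

85.2499 kW


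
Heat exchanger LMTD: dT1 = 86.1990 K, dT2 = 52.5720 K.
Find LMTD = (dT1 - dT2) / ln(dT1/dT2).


dT1/dT2 = 1.6396
ln(dT1/dT2) = 0.4945
LMTD = 33.6270 / 0.4945 = 68.0055 K

68.0055 K


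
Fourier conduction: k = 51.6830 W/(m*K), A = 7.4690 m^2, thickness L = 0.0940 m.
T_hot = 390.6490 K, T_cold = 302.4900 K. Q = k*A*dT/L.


dT = 88.1590 K
Q = 51.6830 * 7.4690 * 88.1590 / 0.0940 = 362033.6809 W

362033.6809 W


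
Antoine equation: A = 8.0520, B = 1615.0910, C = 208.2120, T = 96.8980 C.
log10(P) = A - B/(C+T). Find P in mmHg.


C+T = 305.1100
B/(C+T) = 5.2935
log10(P) = 8.0520 - 5.2935 = 2.7585
P = 10^2.7585 = 573.4939 mmHg

573.4939 mmHg


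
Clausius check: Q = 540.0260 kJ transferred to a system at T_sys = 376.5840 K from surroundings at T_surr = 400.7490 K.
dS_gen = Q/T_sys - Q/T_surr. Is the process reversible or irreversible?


dS_sys = 540.0260/376.5840 = 1.4340 kJ/K
dS_surr = -540.0260/400.7490 = -1.3475 kJ/K
dS_gen = 1.4340 - 1.3475 = 0.0865 kJ/K (irreversible)

dS_gen = 0.0865 kJ/K, irreversible


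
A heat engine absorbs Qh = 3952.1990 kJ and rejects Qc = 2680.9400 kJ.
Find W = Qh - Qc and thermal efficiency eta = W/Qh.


W = 3952.1990 - 2680.9400 = 1271.2590 kJ
eta = 1271.2590 / 3952.1990 = 0.3217 = 32.1659%

W = 1271.2590 kJ, eta = 32.1659%


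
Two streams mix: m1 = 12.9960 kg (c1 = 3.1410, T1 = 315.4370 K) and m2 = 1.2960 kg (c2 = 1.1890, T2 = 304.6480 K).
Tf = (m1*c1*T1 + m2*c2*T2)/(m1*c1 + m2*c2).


num = 13345.7214
den = 42.3614
Tf = 315.0445 K

315.0445 K


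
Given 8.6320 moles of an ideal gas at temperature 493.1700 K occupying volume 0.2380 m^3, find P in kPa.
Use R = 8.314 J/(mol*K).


P = nRT/V = 8.6320 * 8.314 * 493.1700 / 0.2380
= 35393.0592 / 0.2380 = 148710.3326 Pa = 148.7103 kPa

148.7103 kPa


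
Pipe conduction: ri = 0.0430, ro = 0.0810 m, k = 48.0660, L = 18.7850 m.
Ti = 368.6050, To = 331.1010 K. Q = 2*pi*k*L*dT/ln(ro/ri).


dT = 37.5040 K
ln(ro/ri) = 0.6332
Q = 2*pi*48.0660*18.7850*37.5040 / 0.6332 = 335994.4475 W

335994.4475 W


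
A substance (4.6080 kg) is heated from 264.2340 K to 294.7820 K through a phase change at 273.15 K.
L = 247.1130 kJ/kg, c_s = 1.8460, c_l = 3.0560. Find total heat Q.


Q1 (sensible, solid) = 4.6080 * 1.8460 * 8.9160 = 75.8428 kJ
Q2 (latent) = 4.6080 * 247.1130 = 1138.6967 kJ
Q3 (sensible, liquid) = 4.6080 * 3.0560 * 21.6320 = 304.6229 kJ
Q_total = 1519.1623 kJ

1519.1623 kJ


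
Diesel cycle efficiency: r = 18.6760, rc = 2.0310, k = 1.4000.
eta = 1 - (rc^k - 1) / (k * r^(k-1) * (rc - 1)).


r^(k-1) = 3.2249
rc^k = 2.6965
eta = 0.6355 = 63.5546%

63.5546%


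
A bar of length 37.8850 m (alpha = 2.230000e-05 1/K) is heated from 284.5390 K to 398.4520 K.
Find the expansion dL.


dT = 113.9130 K
dL = 2.230000e-05 * 37.8850 * 113.9130 = 0.096238 m
L_final = 37.981238 m

dL = 0.096238 m


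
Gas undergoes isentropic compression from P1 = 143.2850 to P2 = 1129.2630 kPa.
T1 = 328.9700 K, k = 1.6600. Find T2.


(k-1)/k = 0.3976
(P2/P1)^exp = 2.2724
T2 = 328.9700 * 2.2724 = 747.5385 K

747.5385 K


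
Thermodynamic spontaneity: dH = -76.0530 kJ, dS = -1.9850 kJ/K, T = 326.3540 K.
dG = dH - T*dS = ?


T*dS = 326.3540 * -1.9850 = -647.8127 kJ
dG = -76.0530 + 647.8127 = 571.7597 kJ (non-spontaneous)

dG = 571.7597 kJ, non-spontaneous


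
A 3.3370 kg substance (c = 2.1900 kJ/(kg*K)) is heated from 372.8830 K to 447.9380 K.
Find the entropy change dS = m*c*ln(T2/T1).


T2/T1 = 1.2013
ln(T2/T1) = 0.1834
dS = 3.3370 * 2.1900 * 0.1834 = 1.3402 kJ/K

1.3402 kJ/K


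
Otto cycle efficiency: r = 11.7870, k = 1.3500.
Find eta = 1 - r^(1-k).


r^(k-1) = 2.3713
eta = 1 - 1/2.3713 = 0.5783 = 57.8295%

57.8295%


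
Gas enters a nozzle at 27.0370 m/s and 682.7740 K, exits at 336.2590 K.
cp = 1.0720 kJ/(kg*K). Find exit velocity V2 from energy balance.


dT = 346.5150 K
2*cp*1000*dT = 742928.1600
V1^2 = 730.9994
V2 = sqrt(743659.1594) = 862.3567 m/s

862.3567 m/s


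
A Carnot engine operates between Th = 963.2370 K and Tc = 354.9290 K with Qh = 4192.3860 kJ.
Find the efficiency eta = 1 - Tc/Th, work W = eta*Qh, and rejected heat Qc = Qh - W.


eta = 1 - 354.9290/963.2370 = 0.6315
W = 0.6315 * 4192.3860 = 2647.5955 kJ
Qc = 4192.3860 - 2647.5955 = 1544.7905 kJ

eta = 63.1525%, W = 2647.5955 kJ, Qc = 1544.7905 kJ


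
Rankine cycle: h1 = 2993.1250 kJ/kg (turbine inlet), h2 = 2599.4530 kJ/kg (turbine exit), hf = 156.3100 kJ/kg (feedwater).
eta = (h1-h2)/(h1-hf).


W = 393.6720 kJ/kg
Q_in = 2836.8150 kJ/kg
eta = 0.1388 = 13.8773%

eta = 13.8773%


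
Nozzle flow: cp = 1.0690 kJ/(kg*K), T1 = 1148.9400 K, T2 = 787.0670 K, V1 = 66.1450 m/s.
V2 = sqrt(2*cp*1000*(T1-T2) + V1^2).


dT = 361.8730 K
2*cp*1000*dT = 773684.4740
V1^2 = 4375.1610
V2 = sqrt(778059.6350) = 882.0769 m/s

882.0769 m/s


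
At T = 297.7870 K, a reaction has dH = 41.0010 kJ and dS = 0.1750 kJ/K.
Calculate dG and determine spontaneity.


T*dS = 297.7870 * 0.1750 = 52.1127 kJ
dG = 41.0010 - 52.1127 = -11.1117 kJ (spontaneous)

dG = -11.1117 kJ, spontaneous


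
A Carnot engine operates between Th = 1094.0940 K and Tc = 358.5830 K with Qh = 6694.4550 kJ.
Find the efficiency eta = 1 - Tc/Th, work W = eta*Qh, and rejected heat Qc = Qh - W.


eta = 1 - 358.5830/1094.0940 = 0.6723
W = 0.6723 * 6694.4550 = 4500.3860 kJ
Qc = 6694.4550 - 4500.3860 = 2194.0690 kJ

eta = 67.2256%, W = 4500.3860 kJ, Qc = 2194.0690 kJ


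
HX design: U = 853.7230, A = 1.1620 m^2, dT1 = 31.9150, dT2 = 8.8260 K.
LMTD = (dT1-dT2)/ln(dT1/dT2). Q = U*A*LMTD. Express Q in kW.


LMTD = 17.9629 K
Q = 853.7230 * 1.1620 * 17.9629 = 17819.6288 W = 17.8196 kW

17.8196 kW


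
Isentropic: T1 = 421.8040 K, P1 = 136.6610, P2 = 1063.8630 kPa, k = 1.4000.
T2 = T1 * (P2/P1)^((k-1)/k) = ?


(k-1)/k = 0.2857
(P2/P1)^exp = 1.7974
T2 = 421.8040 * 1.7974 = 758.1428 K

758.1428 K


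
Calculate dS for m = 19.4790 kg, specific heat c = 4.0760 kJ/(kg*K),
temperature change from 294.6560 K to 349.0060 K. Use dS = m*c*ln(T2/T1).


T2/T1 = 1.1845
ln(T2/T1) = 0.1693
dS = 19.4790 * 4.0760 * 0.1693 = 13.4403 kJ/K

13.4403 kJ/K


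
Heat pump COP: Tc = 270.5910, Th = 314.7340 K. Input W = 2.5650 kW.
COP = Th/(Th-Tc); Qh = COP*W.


COP = 314.7340 / 44.1430 = 7.1299
Qh = 7.1299 * 2.5650 = 18.2881 kW

COP = 7.1299, Qh = 18.2881 kW


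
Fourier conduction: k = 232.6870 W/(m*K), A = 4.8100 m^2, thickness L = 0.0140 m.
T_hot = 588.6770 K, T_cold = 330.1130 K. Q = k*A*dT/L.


dT = 258.5640 K
Q = 232.6870 * 4.8100 * 258.5640 / 0.0140 = 2.0671e+07 W

2.0671e+07 W


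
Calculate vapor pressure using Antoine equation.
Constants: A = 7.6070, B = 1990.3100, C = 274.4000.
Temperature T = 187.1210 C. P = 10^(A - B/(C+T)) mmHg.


C+T = 461.5210
B/(C+T) = 4.3125
log10(P) = 7.6070 - 4.3125 = 3.2945
P = 10^3.2945 = 1970.1464 mmHg

1970.1464 mmHg


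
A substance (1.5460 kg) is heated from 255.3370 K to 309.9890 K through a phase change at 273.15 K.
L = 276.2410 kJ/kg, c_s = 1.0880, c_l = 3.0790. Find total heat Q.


Q1 (sensible, solid) = 1.5460 * 1.0880 * 17.8130 = 29.9623 kJ
Q2 (latent) = 1.5460 * 276.2410 = 427.0686 kJ
Q3 (sensible, liquid) = 1.5460 * 3.0790 * 36.8390 = 175.3586 kJ
Q_total = 632.3895 kJ

632.3895 kJ


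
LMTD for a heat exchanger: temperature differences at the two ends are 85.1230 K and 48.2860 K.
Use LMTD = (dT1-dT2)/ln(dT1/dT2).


dT1/dT2 = 1.7629
ln(dT1/dT2) = 0.5670
LMTD = 36.8370 / 0.5670 = 64.9733 K

64.9733 K


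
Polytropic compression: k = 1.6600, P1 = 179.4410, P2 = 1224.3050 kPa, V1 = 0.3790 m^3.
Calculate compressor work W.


(k-1)/k = 0.3976
(P2/P1)^exp = 2.1457
W = 2.5152 * 179.4410 * 0.3790 * (2.1457 - 1) = 195.9802 kJ

195.9802 kJ


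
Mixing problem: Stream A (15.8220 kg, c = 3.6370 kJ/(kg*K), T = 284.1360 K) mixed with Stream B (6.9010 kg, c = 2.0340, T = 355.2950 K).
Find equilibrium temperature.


num = 21337.6423
den = 71.5812
Tf = 298.0898 K

298.0898 K


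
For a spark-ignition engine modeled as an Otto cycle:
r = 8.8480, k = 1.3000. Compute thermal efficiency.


r^(k-1) = 1.9233
eta = 1 - 1/1.9233 = 0.4801 = 48.0068%

48.0068%


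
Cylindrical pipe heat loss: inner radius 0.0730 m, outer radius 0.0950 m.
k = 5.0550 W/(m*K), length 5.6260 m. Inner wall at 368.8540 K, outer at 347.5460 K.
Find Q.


dT = 21.3080 K
ln(ro/ri) = 0.2634
Q = 2*pi*5.0550*5.6260*21.3080 / 0.2634 = 14454.3612 W

14454.3612 W


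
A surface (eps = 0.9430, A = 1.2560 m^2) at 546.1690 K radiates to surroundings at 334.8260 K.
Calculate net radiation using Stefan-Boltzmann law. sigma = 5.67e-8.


T^4 = 8.8983e+10
Tsurr^4 = 1.2568e+10
Q = 0.9430 * 5.67e-8 * 1.2560 * 7.6415e+10 = 5131.7159 W

5131.7159 W


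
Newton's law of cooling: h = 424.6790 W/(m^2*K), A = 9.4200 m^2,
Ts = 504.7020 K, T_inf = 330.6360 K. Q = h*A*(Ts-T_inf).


dT = 174.0660 K
Q = 424.6790 * 9.4200 * 174.0660 = 696346.8867 W

696346.8867 W


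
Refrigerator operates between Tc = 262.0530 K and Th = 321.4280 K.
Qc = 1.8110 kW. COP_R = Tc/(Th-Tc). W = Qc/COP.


COP = 262.0530 / 59.3750 = 4.4135
W = 1.8110 / 4.4135 = 0.4103 kW

COP = 4.4135, W = 0.4103 kW


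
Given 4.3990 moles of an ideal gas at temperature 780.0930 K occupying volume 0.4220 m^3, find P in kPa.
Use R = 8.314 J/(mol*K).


P = nRT/V = 4.3990 * 8.314 * 780.0930 / 0.4220
= 28530.5644 / 0.4220 = 67607.9725 Pa = 67.6080 kPa

67.6080 kPa


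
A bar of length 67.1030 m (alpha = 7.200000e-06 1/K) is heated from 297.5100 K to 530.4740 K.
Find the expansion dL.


dT = 232.9640 K
dL = 7.200000e-06 * 67.1030 * 232.9640 = 0.112555 m
L_final = 67.215555 m

dL = 0.112555 m


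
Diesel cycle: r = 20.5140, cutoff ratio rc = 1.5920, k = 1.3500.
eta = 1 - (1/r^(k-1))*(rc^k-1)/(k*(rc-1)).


r^(k-1) = 2.8788
rc^k = 1.8734
eta = 0.6204 = 62.0402%

62.0402%


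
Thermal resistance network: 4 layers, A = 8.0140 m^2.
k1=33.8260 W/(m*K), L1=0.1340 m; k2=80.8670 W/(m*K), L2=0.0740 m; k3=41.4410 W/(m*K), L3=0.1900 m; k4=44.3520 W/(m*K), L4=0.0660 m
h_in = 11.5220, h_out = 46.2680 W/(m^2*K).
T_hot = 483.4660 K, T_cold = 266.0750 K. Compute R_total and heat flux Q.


R_conv_in = 1/(11.5220*8.0140) = 0.0108
R_1 = 0.1340/(33.8260*8.0140) = 0.0005
R_2 = 0.0740/(80.8670*8.0140) = 0.0001
R_3 = 0.1900/(41.4410*8.0140) = 0.0006
R_4 = 0.0660/(44.3520*8.0140) = 0.0002
R_conv_out = 1/(46.2680*8.0140) = 0.0027
R_total = 0.0149 K/W
Q = 217.3910 / 0.0149 = 14596.7775 W

R_total = 0.0149 K/W, Q = 14596.7775 W


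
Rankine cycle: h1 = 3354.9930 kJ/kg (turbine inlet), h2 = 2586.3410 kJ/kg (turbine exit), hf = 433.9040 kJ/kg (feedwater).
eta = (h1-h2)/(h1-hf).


W = 768.6520 kJ/kg
Q_in = 2921.0890 kJ/kg
eta = 0.2631 = 26.3139%

eta = 26.3139%


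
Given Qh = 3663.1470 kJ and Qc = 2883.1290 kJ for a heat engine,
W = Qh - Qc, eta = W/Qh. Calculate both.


W = 3663.1470 - 2883.1290 = 780.0180 kJ
eta = 780.0180 / 3663.1470 = 0.2129 = 21.2937%

W = 780.0180 kJ, eta = 21.2937%


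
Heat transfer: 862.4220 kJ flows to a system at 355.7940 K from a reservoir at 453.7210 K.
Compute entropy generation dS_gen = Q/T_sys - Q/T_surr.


dS_sys = 862.4220/355.7940 = 2.4239 kJ/K
dS_surr = -862.4220/453.7210 = -1.9008 kJ/K
dS_gen = 2.4239 - 1.9008 = 0.5232 kJ/K (irreversible)

dS_gen = 0.5232 kJ/K, irreversible


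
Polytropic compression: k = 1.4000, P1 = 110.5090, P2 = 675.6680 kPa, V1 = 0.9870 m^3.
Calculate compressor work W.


(k-1)/k = 0.2857
(P2/P1)^exp = 1.6775
W = 3.5000 * 110.5090 * 0.9870 * (1.6775 - 1) = 258.6450 kJ

258.6450 kJ


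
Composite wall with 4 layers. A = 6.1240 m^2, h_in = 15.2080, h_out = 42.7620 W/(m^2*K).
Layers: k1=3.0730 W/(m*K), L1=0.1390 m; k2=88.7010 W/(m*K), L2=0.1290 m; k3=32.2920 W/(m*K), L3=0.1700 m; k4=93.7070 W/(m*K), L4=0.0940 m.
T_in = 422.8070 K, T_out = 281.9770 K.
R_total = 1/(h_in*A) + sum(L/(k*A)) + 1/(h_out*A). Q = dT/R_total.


R_conv_in = 1/(15.2080*6.1240) = 0.0107
R_1 = 0.1390/(3.0730*6.1240) = 0.0074
R_2 = 0.1290/(88.7010*6.1240) = 0.0002
R_3 = 0.1700/(32.2920*6.1240) = 0.0009
R_4 = 0.0940/(93.7070*6.1240) = 0.0002
R_conv_out = 1/(42.7620*6.1240) = 0.0038
R_total = 0.0232 K/W
Q = 140.8300 / 0.0232 = 6069.4940 W

R_total = 0.0232 K/W, Q = 6069.4940 W


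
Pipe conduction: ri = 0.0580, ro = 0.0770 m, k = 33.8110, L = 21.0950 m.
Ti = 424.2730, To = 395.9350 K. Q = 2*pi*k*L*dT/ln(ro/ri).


dT = 28.3380 K
ln(ro/ri) = 0.2834
Q = 2*pi*33.8110*21.0950*28.3380 / 0.2834 = 448171.6390 W

448171.6390 W


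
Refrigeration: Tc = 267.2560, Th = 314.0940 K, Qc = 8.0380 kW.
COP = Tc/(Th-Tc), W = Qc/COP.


COP = 267.2560 / 46.8380 = 5.7060
W = 8.0380 / 5.7060 = 1.4087 kW

COP = 5.7060, W = 1.4087 kW


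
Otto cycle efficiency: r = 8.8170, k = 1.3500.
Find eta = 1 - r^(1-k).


r^(k-1) = 2.1422
eta = 1 - 1/2.1422 = 0.5332 = 53.3193%

53.3193%


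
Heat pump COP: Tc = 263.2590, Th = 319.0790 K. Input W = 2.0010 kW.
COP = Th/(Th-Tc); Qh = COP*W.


COP = 319.0790 / 55.8200 = 5.7162
Qh = 5.7162 * 2.0010 = 11.4381 kW

COP = 5.7162, Qh = 11.4381 kW


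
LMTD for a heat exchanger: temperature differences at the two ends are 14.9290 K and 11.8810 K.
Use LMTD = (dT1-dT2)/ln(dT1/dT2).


dT1/dT2 = 1.2565
ln(dT1/dT2) = 0.2284
LMTD = 3.0480 / 0.2284 = 13.3470 K

13.3470 K


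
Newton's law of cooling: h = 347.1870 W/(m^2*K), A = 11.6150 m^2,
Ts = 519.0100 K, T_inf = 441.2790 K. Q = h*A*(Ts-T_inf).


dT = 77.7310 K
Q = 347.1870 * 11.6150 * 77.7310 = 313456.2432 W

313456.2432 W


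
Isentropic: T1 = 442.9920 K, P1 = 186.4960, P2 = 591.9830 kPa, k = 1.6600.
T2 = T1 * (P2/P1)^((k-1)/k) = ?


(k-1)/k = 0.3976
(P2/P1)^exp = 1.5829
T2 = 442.9920 * 1.5829 = 701.2018 K

701.2018 K


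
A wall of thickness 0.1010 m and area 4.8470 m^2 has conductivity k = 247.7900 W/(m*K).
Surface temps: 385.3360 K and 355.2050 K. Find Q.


dT = 30.1310 K
Q = 247.7900 * 4.8470 * 30.1310 / 0.1010 = 358301.7811 W

358301.7811 W


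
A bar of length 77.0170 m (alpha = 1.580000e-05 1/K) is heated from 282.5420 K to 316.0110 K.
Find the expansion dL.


dT = 33.4690 K
dL = 1.580000e-05 * 77.0170 * 33.4690 = 0.040727 m
L_final = 77.057727 m

dL = 0.040727 m


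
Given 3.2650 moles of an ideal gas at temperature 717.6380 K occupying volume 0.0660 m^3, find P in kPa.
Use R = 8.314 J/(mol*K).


P = nRT/V = 3.2650 * 8.314 * 717.6380 / 0.0660
= 19480.4342 / 0.0660 = 295158.0942 Pa = 295.1581 kPa

295.1581 kPa


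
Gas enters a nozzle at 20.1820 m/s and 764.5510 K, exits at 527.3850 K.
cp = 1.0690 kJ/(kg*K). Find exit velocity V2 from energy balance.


dT = 237.1660 K
2*cp*1000*dT = 507060.9080
V1^2 = 407.3131
V2 = sqrt(507468.2211) = 712.3680 m/s

712.3680 m/s


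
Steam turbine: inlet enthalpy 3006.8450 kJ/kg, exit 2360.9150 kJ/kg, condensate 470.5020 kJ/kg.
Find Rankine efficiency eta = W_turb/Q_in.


W = 645.9300 kJ/kg
Q_in = 2536.3430 kJ/kg
eta = 0.2547 = 25.4670%

eta = 25.4670%


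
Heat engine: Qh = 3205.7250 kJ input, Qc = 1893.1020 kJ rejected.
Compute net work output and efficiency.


W = 3205.7250 - 1893.1020 = 1312.6230 kJ
eta = 1312.6230 / 3205.7250 = 0.4095 = 40.9462%

W = 1312.6230 kJ, eta = 40.9462%


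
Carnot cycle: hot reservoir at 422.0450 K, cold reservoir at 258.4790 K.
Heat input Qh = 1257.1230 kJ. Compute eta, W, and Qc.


eta = 1 - 258.4790/422.0450 = 0.3876
W = 0.3876 * 1257.1230 = 487.2053 kJ
Qc = 1257.1230 - 487.2053 = 769.9177 kJ

eta = 38.7556%, W = 487.2053 kJ, Qc = 769.9177 kJ


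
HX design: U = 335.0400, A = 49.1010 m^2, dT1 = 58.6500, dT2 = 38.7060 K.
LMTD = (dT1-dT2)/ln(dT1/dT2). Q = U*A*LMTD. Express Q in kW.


LMTD = 47.9893 K
Q = 335.0400 * 49.1010 * 47.9893 = 789461.7495 W = 789.4617 kW

789.4617 kW


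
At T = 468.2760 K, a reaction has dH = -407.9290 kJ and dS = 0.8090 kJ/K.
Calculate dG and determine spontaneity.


T*dS = 468.2760 * 0.8090 = 378.8353 kJ
dG = -407.9290 - 378.8353 = -786.7643 kJ (spontaneous)

dG = -786.7643 kJ, spontaneous


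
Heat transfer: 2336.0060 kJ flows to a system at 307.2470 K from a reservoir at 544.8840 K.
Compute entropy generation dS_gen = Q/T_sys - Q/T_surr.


dS_sys = 2336.0060/307.2470 = 7.6030 kJ/K
dS_surr = -2336.0060/544.8840 = -4.2872 kJ/K
dS_gen = 7.6030 - 4.2872 = 3.3159 kJ/K (irreversible)

dS_gen = 3.3159 kJ/K, irreversible


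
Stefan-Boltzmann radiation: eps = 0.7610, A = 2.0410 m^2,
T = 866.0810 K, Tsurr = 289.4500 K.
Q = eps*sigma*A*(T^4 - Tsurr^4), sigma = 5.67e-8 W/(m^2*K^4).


T^4 = 5.6264e+11
Tsurr^4 = 7.0193e+09
Q = 0.7610 * 5.67e-8 * 2.0410 * 5.5563e+11 = 48931.9605 W

48931.9605 W


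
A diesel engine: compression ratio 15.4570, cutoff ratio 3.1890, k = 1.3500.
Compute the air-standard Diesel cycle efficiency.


r^(k-1) = 2.6073
rc^k = 4.7856
eta = 0.5087 = 50.8687%

50.8687%


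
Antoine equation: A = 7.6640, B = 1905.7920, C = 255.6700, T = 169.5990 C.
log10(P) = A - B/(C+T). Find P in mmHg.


C+T = 425.2690
B/(C+T) = 4.4814
log10(P) = 7.6640 - 4.4814 = 3.1826
P = 10^3.1826 = 1522.7197 mmHg

1522.7197 mmHg


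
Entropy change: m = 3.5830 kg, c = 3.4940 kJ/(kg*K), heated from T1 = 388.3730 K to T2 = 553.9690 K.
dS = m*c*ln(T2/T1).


T2/T1 = 1.4264
ln(T2/T1) = 0.3551
dS = 3.5830 * 3.4940 * 0.3551 = 4.4460 kJ/K

4.4460 kJ/K


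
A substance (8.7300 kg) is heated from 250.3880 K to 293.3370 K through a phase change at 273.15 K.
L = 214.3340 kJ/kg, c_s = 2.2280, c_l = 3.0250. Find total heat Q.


Q1 (sensible, solid) = 8.7300 * 2.2280 * 22.7620 = 442.7309 kJ
Q2 (latent) = 8.7300 * 214.3340 = 1871.1358 kJ
Q3 (sensible, liquid) = 8.7300 * 3.0250 * 20.1870 = 533.1033 kJ
Q_total = 2846.9701 kJ

2846.9701 kJ


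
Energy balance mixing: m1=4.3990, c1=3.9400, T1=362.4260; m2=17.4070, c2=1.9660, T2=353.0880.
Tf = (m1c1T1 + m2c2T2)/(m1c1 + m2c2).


num = 18365.0239
den = 51.5542
Tf = 356.2274 K

356.2274 K


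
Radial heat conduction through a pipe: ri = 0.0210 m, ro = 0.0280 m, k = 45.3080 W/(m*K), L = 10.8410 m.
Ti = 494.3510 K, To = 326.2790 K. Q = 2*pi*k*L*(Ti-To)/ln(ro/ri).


dT = 168.0720 K
ln(ro/ri) = 0.2877
Q = 2*pi*45.3080*10.8410*168.0720 / 0.2877 = 1803045.4487 W

1803045.4487 W


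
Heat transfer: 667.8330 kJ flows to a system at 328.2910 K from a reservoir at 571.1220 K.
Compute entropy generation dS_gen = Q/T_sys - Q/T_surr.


dS_sys = 667.8330/328.2910 = 2.0343 kJ/K
dS_surr = -667.8330/571.1220 = -1.1693 kJ/K
dS_gen = 2.0343 - 1.1693 = 0.8649 kJ/K (irreversible)

dS_gen = 0.8649 kJ/K, irreversible


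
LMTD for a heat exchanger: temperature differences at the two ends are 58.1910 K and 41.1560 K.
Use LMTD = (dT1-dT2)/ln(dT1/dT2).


dT1/dT2 = 1.4139
ln(dT1/dT2) = 0.3464
LMTD = 17.0350 / 0.3464 = 49.1828 K

49.1828 K


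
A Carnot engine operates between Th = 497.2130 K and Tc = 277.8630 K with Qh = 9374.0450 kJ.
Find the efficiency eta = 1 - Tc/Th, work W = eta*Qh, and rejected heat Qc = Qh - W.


eta = 1 - 277.8630/497.2130 = 0.4412
W = 0.4412 * 9374.0450 = 4135.4445 kJ
Qc = 9374.0450 - 4135.4445 = 5238.6005 kJ

eta = 44.1159%, W = 4135.4445 kJ, Qc = 5238.6005 kJ


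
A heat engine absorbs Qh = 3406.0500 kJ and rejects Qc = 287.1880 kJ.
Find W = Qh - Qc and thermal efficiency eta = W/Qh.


W = 3406.0500 - 287.1880 = 3118.8620 kJ
eta = 3118.8620 / 3406.0500 = 0.9157 = 91.5683%

W = 3118.8620 kJ, eta = 91.5683%


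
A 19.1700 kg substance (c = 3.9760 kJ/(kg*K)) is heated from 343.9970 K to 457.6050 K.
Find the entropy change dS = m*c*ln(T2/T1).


T2/T1 = 1.3303
ln(T2/T1) = 0.2854
dS = 19.1700 * 3.9760 * 0.2854 = 21.7511 kJ/K

21.7511 kJ/K


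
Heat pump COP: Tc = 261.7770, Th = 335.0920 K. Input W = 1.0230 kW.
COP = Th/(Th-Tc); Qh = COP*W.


COP = 335.0920 / 73.3150 = 4.5706
Qh = 4.5706 * 1.0230 = 4.6757 kW

COP = 4.5706, Qh = 4.6757 kW


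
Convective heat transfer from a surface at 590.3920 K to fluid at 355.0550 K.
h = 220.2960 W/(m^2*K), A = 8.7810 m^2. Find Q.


dT = 235.3370 K
Q = 220.2960 * 8.7810 * 235.3370 = 455240.4056 W

455240.4056 W


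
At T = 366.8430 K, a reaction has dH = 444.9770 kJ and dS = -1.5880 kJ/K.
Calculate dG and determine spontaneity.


T*dS = 366.8430 * -1.5880 = -582.5467 kJ
dG = 444.9770 + 582.5467 = 1027.5237 kJ (non-spontaneous)

dG = 1027.5237 kJ, non-spontaneous


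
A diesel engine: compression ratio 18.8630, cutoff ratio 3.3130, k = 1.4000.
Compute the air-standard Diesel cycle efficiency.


r^(k-1) = 3.2378
rc^k = 5.3495
eta = 0.5852 = 58.5153%

58.5153%


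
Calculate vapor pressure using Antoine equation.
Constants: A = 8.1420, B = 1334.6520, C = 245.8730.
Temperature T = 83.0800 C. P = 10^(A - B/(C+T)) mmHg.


C+T = 328.9530
B/(C+T) = 4.0573
log10(P) = 8.1420 - 4.0573 = 4.0847
P = 10^4.0847 = 12154.2280 mmHg

12154.2280 mmHg


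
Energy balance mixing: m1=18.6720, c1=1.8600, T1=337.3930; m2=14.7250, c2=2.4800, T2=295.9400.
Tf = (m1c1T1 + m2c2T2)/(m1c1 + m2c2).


num = 22524.7688
den = 71.2479
Tf = 316.1463 K

316.1463 K


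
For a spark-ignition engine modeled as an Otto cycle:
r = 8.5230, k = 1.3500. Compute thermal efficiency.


r^(k-1) = 2.1169
eta = 1 - 1/2.1169 = 0.5276 = 52.7619%

52.7619%


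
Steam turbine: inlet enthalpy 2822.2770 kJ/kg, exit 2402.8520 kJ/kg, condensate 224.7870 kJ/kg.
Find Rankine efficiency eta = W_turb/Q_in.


W = 419.4250 kJ/kg
Q_in = 2597.4900 kJ/kg
eta = 0.1615 = 16.1473%

eta = 16.1473%


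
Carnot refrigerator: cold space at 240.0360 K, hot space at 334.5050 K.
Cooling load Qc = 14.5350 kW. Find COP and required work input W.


COP = 240.0360 / 94.4690 = 2.5409
W = 14.5350 / 2.5409 = 5.7204 kW

COP = 2.5409, W = 5.7204 kW


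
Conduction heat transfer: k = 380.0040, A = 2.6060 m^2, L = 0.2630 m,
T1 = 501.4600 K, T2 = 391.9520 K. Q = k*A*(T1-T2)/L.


dT = 109.5080 K
Q = 380.0040 * 2.6060 * 109.5080 / 0.2630 = 412337.3527 W

412337.3527 W


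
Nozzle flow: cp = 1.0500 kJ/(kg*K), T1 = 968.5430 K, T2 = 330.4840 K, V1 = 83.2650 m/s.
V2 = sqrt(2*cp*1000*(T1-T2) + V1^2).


dT = 638.0590 K
2*cp*1000*dT = 1339923.9000
V1^2 = 6933.0602
V2 = sqrt(1346856.9602) = 1160.5417 m/s

1160.5417 m/s


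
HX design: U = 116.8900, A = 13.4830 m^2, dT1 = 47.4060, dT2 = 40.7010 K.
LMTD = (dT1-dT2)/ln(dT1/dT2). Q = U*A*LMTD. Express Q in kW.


LMTD = 43.9683 K
Q = 116.8900 * 13.4830 * 43.9683 = 69295.3068 W = 69.2953 kW

69.2953 kW


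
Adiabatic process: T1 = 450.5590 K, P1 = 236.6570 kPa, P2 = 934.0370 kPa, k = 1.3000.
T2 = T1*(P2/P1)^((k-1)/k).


(k-1)/k = 0.2308
(P2/P1)^exp = 1.3728
T2 = 450.5590 * 1.3728 = 618.5098 K

618.5098 K


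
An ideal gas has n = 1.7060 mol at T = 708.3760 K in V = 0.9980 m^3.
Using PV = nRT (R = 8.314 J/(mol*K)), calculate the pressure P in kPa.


P = nRT/V = 1.7060 * 8.314 * 708.3760 / 0.9980
= 10047.3813 / 0.9980 = 10067.5164 Pa = 10.0675 kPa

10.0675 kPa


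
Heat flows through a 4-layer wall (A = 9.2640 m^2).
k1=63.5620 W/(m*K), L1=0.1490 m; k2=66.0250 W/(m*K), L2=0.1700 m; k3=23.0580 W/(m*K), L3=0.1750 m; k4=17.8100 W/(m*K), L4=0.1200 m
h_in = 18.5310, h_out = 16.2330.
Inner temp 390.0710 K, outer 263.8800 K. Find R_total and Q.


R_conv_in = 1/(18.5310*9.2640) = 0.0058
R_1 = 0.1490/(63.5620*9.2640) = 0.0003
R_2 = 0.1700/(66.0250*9.2640) = 0.0003
R_3 = 0.1750/(23.0580*9.2640) = 0.0008
R_4 = 0.1200/(17.8100*9.2640) = 0.0007
R_conv_out = 1/(16.2330*9.2640) = 0.0066
R_total = 0.0146 K/W
Q = 126.1910 / 0.0146 = 8671.5294 W

R_total = 0.0146 K/W, Q = 8671.5294 W


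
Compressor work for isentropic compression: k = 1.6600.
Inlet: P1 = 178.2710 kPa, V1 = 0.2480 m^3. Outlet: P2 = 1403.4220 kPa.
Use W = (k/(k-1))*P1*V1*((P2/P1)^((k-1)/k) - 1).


(k-1)/k = 0.3976
(P2/P1)^exp = 2.2713
W = 2.5152 * 178.2710 * 0.2480 * (2.2713 - 1) = 141.3712 kJ

141.3712 kJ


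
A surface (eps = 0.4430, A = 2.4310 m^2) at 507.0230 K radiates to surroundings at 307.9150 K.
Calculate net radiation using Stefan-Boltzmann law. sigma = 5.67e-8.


T^4 = 6.6086e+10
Tsurr^4 = 8.9892e+09
Q = 0.4430 * 5.67e-8 * 2.4310 * 5.7097e+10 = 3486.4585 W

3486.4585 W


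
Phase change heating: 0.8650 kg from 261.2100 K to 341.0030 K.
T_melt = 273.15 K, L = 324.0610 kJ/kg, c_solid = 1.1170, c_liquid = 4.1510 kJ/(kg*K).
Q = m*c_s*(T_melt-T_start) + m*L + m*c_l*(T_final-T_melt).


Q1 (sensible, solid) = 0.8650 * 1.1170 * 11.9400 = 11.5365 kJ
Q2 (latent) = 0.8650 * 324.0610 = 280.3128 kJ
Q3 (sensible, liquid) = 0.8650 * 4.1510 * 67.8530 = 243.6340 kJ
Q_total = 535.4833 kJ

535.4833 kJ


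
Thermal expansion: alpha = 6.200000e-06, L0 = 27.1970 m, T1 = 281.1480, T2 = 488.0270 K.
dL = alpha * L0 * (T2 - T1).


dT = 206.8790 K
dL = 6.200000e-06 * 27.1970 * 206.8790 = 0.034884 m
L_final = 27.231884 m

dL = 0.034884 m


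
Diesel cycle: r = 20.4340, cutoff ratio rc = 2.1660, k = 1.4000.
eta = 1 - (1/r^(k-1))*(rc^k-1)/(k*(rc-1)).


r^(k-1) = 3.3430
rc^k = 2.9507
eta = 0.6425 = 64.2548%

64.2548%


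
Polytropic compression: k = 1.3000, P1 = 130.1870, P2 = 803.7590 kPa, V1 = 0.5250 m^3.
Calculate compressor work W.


(k-1)/k = 0.2308
(P2/P1)^exp = 1.5221
W = 4.3333 * 130.1870 * 0.5250 * (1.5221 - 1) = 154.6263 kJ

154.6263 kJ


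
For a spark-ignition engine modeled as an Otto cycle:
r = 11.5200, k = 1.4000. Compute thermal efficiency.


r^(k-1) = 2.6582
eta = 1 - 1/2.6582 = 0.6238 = 62.3800%

62.3800%


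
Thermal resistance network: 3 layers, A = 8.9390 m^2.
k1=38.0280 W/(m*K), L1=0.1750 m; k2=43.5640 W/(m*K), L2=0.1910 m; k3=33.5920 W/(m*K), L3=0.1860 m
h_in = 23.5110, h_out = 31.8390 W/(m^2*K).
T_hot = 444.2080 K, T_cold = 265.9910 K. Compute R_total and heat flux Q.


R_conv_in = 1/(23.5110*8.9390) = 0.0048
R_1 = 0.1750/(38.0280*8.9390) = 0.0005
R_2 = 0.1910/(43.5640*8.9390) = 0.0005
R_3 = 0.1860/(33.5920*8.9390) = 0.0006
R_conv_out = 1/(31.8390*8.9390) = 0.0035
R_total = 0.0099 K/W
Q = 178.2170 / 0.0099 = 18008.1347 W

R_total = 0.0099 K/W, Q = 18008.1347 W


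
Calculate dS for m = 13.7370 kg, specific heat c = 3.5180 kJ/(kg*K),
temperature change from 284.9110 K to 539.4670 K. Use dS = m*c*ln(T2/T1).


T2/T1 = 1.8935
ln(T2/T1) = 0.6384
dS = 13.7370 * 3.5180 * 0.6384 = 30.8520 kJ/K

30.8520 kJ/K


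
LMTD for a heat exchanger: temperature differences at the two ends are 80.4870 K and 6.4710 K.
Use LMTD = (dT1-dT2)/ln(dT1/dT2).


dT1/dT2 = 12.4381
ln(dT1/dT2) = 2.5208
LMTD = 74.0160 / 2.5208 = 29.3625 K

29.3625 K


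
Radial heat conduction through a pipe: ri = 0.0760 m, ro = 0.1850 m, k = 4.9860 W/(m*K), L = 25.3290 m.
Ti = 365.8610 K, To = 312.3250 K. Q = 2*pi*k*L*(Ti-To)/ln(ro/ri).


dT = 53.5360 K
ln(ro/ri) = 0.8896
Q = 2*pi*4.9860*25.3290*53.5360 / 0.8896 = 47751.8668 W

47751.8668 W


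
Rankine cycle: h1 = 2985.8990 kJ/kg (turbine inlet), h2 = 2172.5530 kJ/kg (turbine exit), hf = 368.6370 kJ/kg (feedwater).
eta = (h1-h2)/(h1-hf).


W = 813.3460 kJ/kg
Q_in = 2617.2620 kJ/kg
eta = 0.3108 = 31.0762%

eta = 31.0762%


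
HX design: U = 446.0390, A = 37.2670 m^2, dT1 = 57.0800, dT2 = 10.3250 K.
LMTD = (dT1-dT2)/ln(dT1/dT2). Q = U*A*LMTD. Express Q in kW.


LMTD = 27.3439 K
Q = 446.0390 * 37.2670 * 27.3439 = 454525.5067 W = 454.5255 kW

454.5255 kW


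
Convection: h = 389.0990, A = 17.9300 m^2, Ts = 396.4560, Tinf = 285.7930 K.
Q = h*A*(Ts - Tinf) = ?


dT = 110.6630 K
Q = 389.0990 * 17.9300 * 110.6630 = 772045.4071 W

772045.4071 W


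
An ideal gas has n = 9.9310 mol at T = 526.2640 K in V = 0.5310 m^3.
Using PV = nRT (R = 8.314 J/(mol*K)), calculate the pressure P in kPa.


P = nRT/V = 9.9310 * 8.314 * 526.2640 / 0.5310
= 43451.6892 / 0.5310 = 81829.9232 Pa = 81.8299 kPa

81.8299 kPa


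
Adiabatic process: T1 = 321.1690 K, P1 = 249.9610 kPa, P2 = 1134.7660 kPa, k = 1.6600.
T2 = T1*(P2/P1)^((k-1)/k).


(k-1)/k = 0.3976
(P2/P1)^exp = 1.8249
T2 = 321.1690 * 1.8249 = 586.0896 K

586.0896 K


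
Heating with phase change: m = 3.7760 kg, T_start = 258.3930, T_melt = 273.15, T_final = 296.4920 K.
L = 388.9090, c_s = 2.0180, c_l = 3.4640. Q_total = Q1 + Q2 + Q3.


Q1 (sensible, solid) = 3.7760 * 2.0180 * 14.7570 = 112.4479 kJ
Q2 (latent) = 3.7760 * 388.9090 = 1468.5204 kJ
Q3 (sensible, liquid) = 3.7760 * 3.4640 * 23.3420 = 305.3149 kJ
Q_total = 1886.2831 kJ

1886.2831 kJ


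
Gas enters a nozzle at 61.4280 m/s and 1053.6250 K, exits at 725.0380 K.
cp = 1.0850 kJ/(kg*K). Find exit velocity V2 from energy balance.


dT = 328.5870 K
2*cp*1000*dT = 713033.7900
V1^2 = 3773.3992
V2 = sqrt(716807.1892) = 846.6447 m/s

846.6447 m/s


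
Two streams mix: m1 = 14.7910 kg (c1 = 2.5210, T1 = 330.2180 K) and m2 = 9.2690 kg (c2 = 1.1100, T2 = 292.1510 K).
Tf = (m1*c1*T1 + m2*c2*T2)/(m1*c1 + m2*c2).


num = 15319.0273
den = 47.5767
Tf = 321.9859 K

321.9859 K


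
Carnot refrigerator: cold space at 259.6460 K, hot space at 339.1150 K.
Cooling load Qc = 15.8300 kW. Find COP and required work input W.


COP = 259.6460 / 79.4690 = 3.2673
W = 15.8300 / 3.2673 = 4.8450 kW

COP = 3.2673, W = 4.8450 kW


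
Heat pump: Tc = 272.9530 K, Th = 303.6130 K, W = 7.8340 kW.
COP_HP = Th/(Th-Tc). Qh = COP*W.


COP = 303.6130 / 30.6600 = 9.9026
Qh = 9.9026 * 7.8340 = 77.5768 kW

COP = 9.9026, Qh = 77.5768 kW


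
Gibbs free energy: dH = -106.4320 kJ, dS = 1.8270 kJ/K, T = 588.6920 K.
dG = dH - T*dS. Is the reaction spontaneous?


T*dS = 588.6920 * 1.8270 = 1075.5403 kJ
dG = -106.4320 - 1075.5403 = -1181.9723 kJ (spontaneous)

dG = -1181.9723 kJ, spontaneous


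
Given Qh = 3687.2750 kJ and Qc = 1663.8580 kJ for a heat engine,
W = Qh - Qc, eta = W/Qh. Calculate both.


W = 3687.2750 - 1663.8580 = 2023.4170 kJ
eta = 2023.4170 / 3687.2750 = 0.5488 = 54.8757%

W = 2023.4170 kJ, eta = 54.8757%


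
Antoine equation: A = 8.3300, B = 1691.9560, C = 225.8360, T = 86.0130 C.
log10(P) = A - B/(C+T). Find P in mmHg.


C+T = 311.8490
B/(C+T) = 5.4256
log10(P) = 8.3300 - 5.4256 = 2.9044
P = 10^2.9044 = 802.4875 mmHg

802.4875 mmHg


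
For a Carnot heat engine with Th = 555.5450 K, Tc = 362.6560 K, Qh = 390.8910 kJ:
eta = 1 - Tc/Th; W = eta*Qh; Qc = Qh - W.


eta = 1 - 362.6560/555.5450 = 0.3472
W = 0.3472 * 390.8910 = 135.7200 kJ
Qc = 390.8910 - 135.7200 = 255.1710 kJ

eta = 34.7207%, W = 135.7200 kJ, Qc = 255.1710 kJ


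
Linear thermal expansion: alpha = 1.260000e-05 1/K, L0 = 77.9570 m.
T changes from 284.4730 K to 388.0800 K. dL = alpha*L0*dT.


dT = 103.6070 K
dL = 1.260000e-05 * 77.9570 * 103.6070 = 0.101769 m
L_final = 78.058769 m

dL = 0.101769 m


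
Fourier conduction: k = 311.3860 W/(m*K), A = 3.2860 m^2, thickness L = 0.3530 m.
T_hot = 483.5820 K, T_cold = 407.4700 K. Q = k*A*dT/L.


dT = 76.1120 K
Q = 311.3860 * 3.2860 * 76.1120 / 0.3530 = 220620.0966 W

220620.0966 W


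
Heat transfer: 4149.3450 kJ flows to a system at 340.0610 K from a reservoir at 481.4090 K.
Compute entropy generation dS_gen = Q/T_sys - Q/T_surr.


dS_sys = 4149.3450/340.0610 = 12.2018 kJ/K
dS_surr = -4149.3450/481.4090 = -8.6192 kJ/K
dS_gen = 12.2018 - 8.6192 = 3.5826 kJ/K (irreversible)

dS_gen = 3.5826 kJ/K, irreversible


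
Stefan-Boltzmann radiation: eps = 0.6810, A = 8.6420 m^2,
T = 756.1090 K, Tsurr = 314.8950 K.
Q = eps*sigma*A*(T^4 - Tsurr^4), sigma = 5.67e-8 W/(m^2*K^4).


T^4 = 3.2684e+11
Tsurr^4 = 9.8325e+09
Q = 0.6810 * 5.67e-8 * 8.6420 * 3.1701e+11 = 105783.1515 W

105783.1515 W


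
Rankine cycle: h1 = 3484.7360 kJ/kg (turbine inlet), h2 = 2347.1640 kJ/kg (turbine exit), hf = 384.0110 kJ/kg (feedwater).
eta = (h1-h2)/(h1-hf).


W = 1137.5720 kJ/kg
Q_in = 3100.7250 kJ/kg
eta = 0.3669 = 36.6873%

eta = 36.6873%


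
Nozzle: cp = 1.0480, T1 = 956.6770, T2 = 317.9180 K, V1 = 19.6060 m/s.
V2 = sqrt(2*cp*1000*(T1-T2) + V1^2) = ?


dT = 638.7590 K
2*cp*1000*dT = 1338838.8640
V1^2 = 384.3952
V2 = sqrt(1339223.2592) = 1157.2481 m/s

1157.2481 m/s


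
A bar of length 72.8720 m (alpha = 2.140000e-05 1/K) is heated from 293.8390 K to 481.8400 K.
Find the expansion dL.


dT = 188.0010 K
dL = 2.140000e-05 * 72.8720 * 188.0010 = 0.293180 m
L_final = 73.165180 m

dL = 0.293180 m


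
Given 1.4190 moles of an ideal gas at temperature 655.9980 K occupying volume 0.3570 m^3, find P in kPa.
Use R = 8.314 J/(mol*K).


P = nRT/V = 1.4190 * 8.314 * 655.9980 / 0.3570
= 7739.1797 / 0.3570 = 21678.3745 Pa = 21.6784 kPa

21.6784 kPa


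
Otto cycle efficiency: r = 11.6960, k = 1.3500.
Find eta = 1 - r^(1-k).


r^(k-1) = 2.3649
eta = 1 - 1/2.3649 = 0.5771 = 57.7149%

57.7149%


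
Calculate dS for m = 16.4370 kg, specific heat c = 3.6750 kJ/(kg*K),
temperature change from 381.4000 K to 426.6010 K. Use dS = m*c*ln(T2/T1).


T2/T1 = 1.1185
ln(T2/T1) = 0.1120
dS = 16.4370 * 3.6750 * 0.1120 = 6.7655 kJ/K

6.7655 kJ/K


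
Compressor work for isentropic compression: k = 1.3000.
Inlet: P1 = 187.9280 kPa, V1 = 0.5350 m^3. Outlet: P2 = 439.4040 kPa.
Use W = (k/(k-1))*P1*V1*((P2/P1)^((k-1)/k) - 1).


(k-1)/k = 0.2308
(P2/P1)^exp = 1.2165
W = 4.3333 * 187.9280 * 0.5350 * (1.2165 - 1) = 94.3397 kJ

94.3397 kJ


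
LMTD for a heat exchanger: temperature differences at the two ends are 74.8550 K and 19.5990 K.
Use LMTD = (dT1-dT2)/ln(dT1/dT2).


dT1/dT2 = 3.8193
ln(dT1/dT2) = 1.3401
LMTD = 55.2560 / 1.3401 = 41.2335 K

41.2335 K


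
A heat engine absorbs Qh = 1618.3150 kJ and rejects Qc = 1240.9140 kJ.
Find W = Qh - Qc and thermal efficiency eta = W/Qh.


W = 1618.3150 - 1240.9140 = 377.4010 kJ
eta = 377.4010 / 1618.3150 = 0.2332 = 23.3206%

W = 377.4010 kJ, eta = 23.3206%


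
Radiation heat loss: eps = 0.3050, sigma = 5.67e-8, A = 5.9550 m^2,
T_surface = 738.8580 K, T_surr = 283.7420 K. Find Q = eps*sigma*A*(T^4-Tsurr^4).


T^4 = 2.9802e+11
Tsurr^4 = 6.4818e+09
Q = 0.3050 * 5.67e-8 * 5.9550 * 2.9154e+11 = 30023.3144 W

30023.3144 W


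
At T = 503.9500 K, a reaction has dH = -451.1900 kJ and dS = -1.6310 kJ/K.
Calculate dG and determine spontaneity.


T*dS = 503.9500 * -1.6310 = -821.9425 kJ
dG = -451.1900 + 821.9425 = 370.7525 kJ (non-spontaneous)

dG = 370.7525 kJ, non-spontaneous


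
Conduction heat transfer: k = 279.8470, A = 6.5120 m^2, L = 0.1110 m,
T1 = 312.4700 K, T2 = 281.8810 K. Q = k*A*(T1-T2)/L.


dT = 30.5890 K
Q = 279.8470 * 6.5120 * 30.5890 / 0.1110 = 502200.7398 W

502200.7398 W


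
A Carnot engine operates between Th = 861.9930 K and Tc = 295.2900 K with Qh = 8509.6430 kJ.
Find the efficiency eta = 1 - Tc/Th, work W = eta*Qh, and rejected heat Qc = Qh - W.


eta = 1 - 295.2900/861.9930 = 0.6574
W = 0.6574 * 8509.6430 = 5594.5236 kJ
Qc = 8509.6430 - 5594.5236 = 2915.1194 kJ

eta = 65.7433%, W = 5594.5236 kJ, Qc = 2915.1194 kJ


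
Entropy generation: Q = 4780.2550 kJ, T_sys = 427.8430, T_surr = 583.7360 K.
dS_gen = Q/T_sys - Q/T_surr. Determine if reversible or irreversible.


dS_sys = 4780.2550/427.8430 = 11.1729 kJ/K
dS_surr = -4780.2550/583.7360 = -8.1891 kJ/K
dS_gen = 11.1729 - 8.1891 = 2.9838 kJ/K (irreversible)

dS_gen = 2.9838 kJ/K, irreversible
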